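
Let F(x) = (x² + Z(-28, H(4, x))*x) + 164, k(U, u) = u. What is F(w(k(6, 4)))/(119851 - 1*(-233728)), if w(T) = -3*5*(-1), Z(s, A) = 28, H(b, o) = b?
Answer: 809/353579 ≈ 0.0022880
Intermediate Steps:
w(T) = 15 (w(T) = -15*(-1) = 15)
F(x) = 164 + x² + 28*x (F(x) = (x² + 28*x) + 164 = 164 + x² + 28*x)
F(w(k(6, 4)))/(119851 - 1*(-233728)) = (164 + 15² + 28*15)/(119851 - 1*(-233728)) = (164 + 225 + 420)/(119851 + 233728) = 809/353579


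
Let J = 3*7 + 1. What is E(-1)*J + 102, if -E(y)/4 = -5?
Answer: 542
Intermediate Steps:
E(y) = 20 (E(y) = -4*(-5) = 20)
J = 22 (J = 21 + 1 = 22)
E(-1)*J + 102 = 20*22 + 102 = 440 + 102 = 542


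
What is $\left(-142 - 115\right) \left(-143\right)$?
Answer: $36751$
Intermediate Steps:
$\left(-142 - 115\right) \left(-143\right) = \left(-257\right) \left(-143\right) = 36751$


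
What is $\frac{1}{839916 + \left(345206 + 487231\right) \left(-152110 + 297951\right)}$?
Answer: $\frac{1}{121404284433} \approx 8.2369 \cdot 10^{-12}$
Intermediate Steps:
$\frac{1}{839916 + \left(345206 + 487231\right) \left(-152110 + 297951\right)} = \frac{1}{839916 + 832437 \cdot 145841} = \frac{1}{839916 + 121403444517} = \frac{1}{121404284433}$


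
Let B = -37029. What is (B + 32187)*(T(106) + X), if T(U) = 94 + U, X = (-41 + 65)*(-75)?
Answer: 7747200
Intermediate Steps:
X = -1800 (X = 24*(-75) = -1800)
(B + 32187)*(T(106) + X) = (-37029 + 32187)*((94 + 106) - 1800) = -4842*(200 - 1800) = -4842*(-1600) = 7747200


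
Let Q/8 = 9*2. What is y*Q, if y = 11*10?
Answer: 15840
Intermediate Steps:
Q = 144 (Q = 8*(9*2) = 8*18 = 144)
y = 110
y*Q = 110*144 = 15840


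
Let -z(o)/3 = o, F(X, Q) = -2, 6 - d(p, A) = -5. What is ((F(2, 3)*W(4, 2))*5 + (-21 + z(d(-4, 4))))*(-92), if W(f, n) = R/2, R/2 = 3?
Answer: 7728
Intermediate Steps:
R = 6 (R = 2*3 = 6)
d(p, A) = 11 (d(p, A) = 6 - 1*(-5) = 6 + 5 = 11)
z(o) = -3*o
W(f, n) = 3 (W(f, n) = 6/2 = 6*(½) = 3)
((F(2, 3)*W(4, 2))*5 + (-21 + z(d(-4, 4))))*(-92) = (-2*3*5 + (-21 - 3*11))*(-92) = (-6*5 + (-21 - 33))*(-92) = (-30 - 54)*(-92) = -84*(-92) = 7728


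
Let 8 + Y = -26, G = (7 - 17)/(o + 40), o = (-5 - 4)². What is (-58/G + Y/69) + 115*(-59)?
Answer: -2098874/345 ≈ -6083.7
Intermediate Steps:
o = 81 (o = (-9)² = 81)
G = -10/121 (G = (7 - 17)/(81 + 40) = -10/121 ≈ -0.082645)
Y = -34 (Y = -8 - 26 = -34)
(-58/G + Y/69) + 115*(-59) = (-58/(-10/121) - 34/69) + 115*(-59) = (-58*(-121/10) - 34*1/69) - 6785 = (3509/5 - 34/69) - 6785 = 241951/345 - 6785 = -2098874/345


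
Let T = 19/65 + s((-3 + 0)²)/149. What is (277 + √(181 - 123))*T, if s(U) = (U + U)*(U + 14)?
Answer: 8238257/9685 + 29741*√58/9685 ≈ 874.01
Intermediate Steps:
s(U) = 2*U*(14 + U) (s(U) = (2*U)*(14 + U) = 2*U*(14 + U))
T = 29741/9685 (T = 19/65 + (2*(-3 + 0)²*(14 + (-3 + 0)²))/149 = 19*(1/65) + (2*(-3)²*(14 + (-3)²))*(1/149) = 19/65 + (2*9*(14 + 9))*(1/149) = 19/65 + (2*9*23)*(1/149) = 19/65 + 414*(1/149) = 19/65 + 414/149 = 29741/9685 ≈ 3.0708)
(277 + √(181 - 123))*T = (277 + √(181 - 123))*(29741/9685) = (277 + √58)*(29741/9685) = 8238257/9685 + 29741*√58/9685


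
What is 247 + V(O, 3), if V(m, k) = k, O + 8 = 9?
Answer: 250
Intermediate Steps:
O = 1 (O = -8 + 9 = 1)
247 + V(O, 3) = 247 + 3 = 250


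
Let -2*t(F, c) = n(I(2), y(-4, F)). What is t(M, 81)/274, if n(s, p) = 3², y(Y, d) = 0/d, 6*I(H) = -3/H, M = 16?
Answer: -9/548 ≈ -0.016423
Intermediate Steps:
I(H) = -1/(2*H) (I(H) = (-3/H)/6 = -1/(2*H))
y(Y, d) = 0
n(s, p) = 9
t(F, c) = -9/2 (t(F, c) = -½*9 = -9/2)
t(M, 81)/274 = -9/2/274 = -9/2*1/274 = -9/548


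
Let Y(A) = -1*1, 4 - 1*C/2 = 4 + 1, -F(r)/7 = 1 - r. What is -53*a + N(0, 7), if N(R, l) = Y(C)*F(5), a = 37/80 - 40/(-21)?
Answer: -257821/1680 ≈ -153.46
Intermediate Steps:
F(r) = -7 + 7*r (F(r) = -7*(1 - r) = -7 + 7*r)
a = 3977/1680 (a = 37*(1/80) - 40*(-1/21) = 37/80 + 40/21 = 3977/1680 ≈ 2.3673)
C = -2 (C = 8 - 2*(4 + 1) = 8 - 2*5 = 8 - 10 = -2)
Y(A) = -1
N(R, l) = -28 (N(R, l) = -(-7 + 7*5) = -(-7 + 35) = -1*28 = -28)
-53*a + N(0, 7) = -53*3977/1680 - 28 = -210781/1680 - 28 = -257821/1680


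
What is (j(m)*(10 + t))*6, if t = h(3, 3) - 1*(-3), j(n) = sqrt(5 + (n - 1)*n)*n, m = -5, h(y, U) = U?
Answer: -480*sqrt(35) ≈ -2839.7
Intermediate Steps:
j(n) = n*sqrt(5 + n*(-1 + n)) (j(n) = sqrt(5 + (-1 + n)*n)*n = sqrt(5 + n*(-1 + n))*n = n*sqrt(5 + n*(-1 + n)))
t = 6 (t = 3 - 1*(-3) = 3 + 3 = 6)
(j(m)*(10 + t))*6 = ((-5*sqrt(5 + (-5)**2 - 1*(-5)))*(10 + 6))*6 = (-5*sqrt(5 + 25 + 5)*16)*6 = (-5*sqrt(35)*16)*6 = -80*sqrt(35)*6 = -480*sqrt(35)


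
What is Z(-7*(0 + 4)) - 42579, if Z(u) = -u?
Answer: -42551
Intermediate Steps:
Z(-7*(0 + 4)) - 42579 = -(-7)*(0 + 4) - 42579 = -(-7)*4 - 42579 = -1*(-28) - 42579 = 28 - 42579 = -42551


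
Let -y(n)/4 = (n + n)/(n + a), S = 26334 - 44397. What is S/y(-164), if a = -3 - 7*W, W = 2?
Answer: 3269403/1312 ≈ 2491.9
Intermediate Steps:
S = -18063
a = -17 (a = -3 - 7*2 = -3 - 14 = -17)
y(n) = -8*n/(-17 + n) (y(n) = -4*(n + n)/(n - 17) = -4*2*n/(-17 + n) = -8*n/(-17 + n))
S/y(-164) = -18063/((-8*(-164)/(-17 - 164))) = -18063/((-8*(-164)/(-181))) = -18063/((-8*(-164)*(-1/181))) = -18063/(-1312/181) = -18063*(-181/1312) = 3269403/1312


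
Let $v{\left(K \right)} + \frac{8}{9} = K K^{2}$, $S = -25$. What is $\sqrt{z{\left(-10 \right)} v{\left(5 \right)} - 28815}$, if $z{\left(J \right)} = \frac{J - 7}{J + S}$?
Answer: $\frac{2 i \sqrt{79255190}}{105} \approx 169.57 i$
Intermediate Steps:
$v{\left(K \right)} = - \frac{8}{9} + K^{3}$ ($v{\left(K \right)} = - \frac{8}{9} + K K^{2} = - \frac{8}{9} + K^{3}$)
$z{\left(J \right)} = \frac{-7 + J}{-25 + J}$ ($z{\left(J \right)} = \frac{J - 7}{J - 25} = \frac{-7 + J}{-25 + J}$)
$\sqrt{z{\left(-10 \right)} v{\left(5 \right)} - 28815} = \sqrt{\frac{-7 - 10}{-25 - 10} \left(- \frac{8}{9} + 5^{3}\right) - 28815} = \sqrt{\frac{1}{-35} \left(-17\right) \left(- \frac{8}{9} + 125\right) - 28815} = \sqrt{\left(- \frac{1}{35}\right) \left(-17\right) \frac{1117}{9} - 28815} = \sqrt{\frac{17}{35} \cdot \frac{1117}{9} - 28815} = \sqrt{\frac{18989}{315} - 28815} = \sqrt{- \frac{9057736}{315}} = \frac{2 i \sqrt{79255190}}{105}$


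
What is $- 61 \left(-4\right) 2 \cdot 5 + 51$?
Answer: $2491$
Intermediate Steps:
$- 61 \left(-4\right) 2 \cdot 5 + 51 = - 61 \left(\left(-8\right) 5\right) + 51 = \left(-61\right) \left(-40\right) + 51 = 2440 + 51 = 2491$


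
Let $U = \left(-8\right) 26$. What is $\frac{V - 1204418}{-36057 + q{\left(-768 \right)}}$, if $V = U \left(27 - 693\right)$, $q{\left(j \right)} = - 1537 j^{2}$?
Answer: $\frac{213178}{181319109} \approx 0.0011757$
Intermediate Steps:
$U = -208$
$V = 138528$ ($V = - 208 \left(27 - 693\right) = \left(-208\right) \left(-666\right) = 138528$)
$\frac{V - 1204418}{-36057 + q{\left(-768 \right)}} = \frac{138528 - 1204418}{-36057 - 1537 \left(-768\right)^{2}} = - \frac{1065890}{-36057 - 906559488} = - \frac{1065890}{-906595545} = \left(-1065890\right) \left(- \frac{1}{906595545}\right) = \frac{213178}{181319109}$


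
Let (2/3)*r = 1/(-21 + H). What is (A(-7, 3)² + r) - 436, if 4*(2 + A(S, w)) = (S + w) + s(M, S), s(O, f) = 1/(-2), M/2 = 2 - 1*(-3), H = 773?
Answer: -1282107/3008 ≈ -426.23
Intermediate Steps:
M = 10 (M = 2*(2 - 1*(-3)) = 2*(2 + 3) = 2*5 = 10)
s(O, f) = -½ (s(O, f) = 1*(-½) = -½)
r = 3/1504 (r = 3/(2*(-21 + 773)) = (3/2)/752 = (3/2)*(1/752) = 3/1504 ≈ 0.0019947)
A(S, w) = -17/8 + S/4 + w/4 (A(S, w) = -2 + ((S + w) - ½)/4 = -2 + (-½ + S + w)/4 = -2 + (-⅛ + S/4 + w/4) = -17/8 + S/4 + w/4)
(A(-7, 3)² + r) - 436 = ((-17/8 + (¼)*(-7) + (¼)*3)² + 3/1504) - 436 = ((-17/8 - 7/4 + ¾)² + 3/1504) - 436 = ((-25/8)² + 3/1504) - 436 = (625/64 + 3/1504) - 436 = 29381/3008 - 436 = -1282107/3008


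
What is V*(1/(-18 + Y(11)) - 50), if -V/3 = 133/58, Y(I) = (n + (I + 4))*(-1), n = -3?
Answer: 199633/580 ≈ 344.19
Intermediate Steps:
Y(I) = -1 - I (Y(I) = (-3 + (I + 4))*(-1) = (-3 + (4 + I))*(-1) = (1 + I)*(-1) = -1 - I)
V = -399/58 ≈ -6.8793
V*(1/(-18 + Y(11)) - 50) = -399*(1/(-18 + (-1 - 1*11)) - 50)/58 = -399*(1/(-18 + (-1 - 11)) - 50)/58 = -399*(1/(-18 - 12) - 50)/58 = -399*(1/(-30) - 50)/58 = -399*(-1/30 - 50)/58 = -399/58*(-1501/30) = 199633/580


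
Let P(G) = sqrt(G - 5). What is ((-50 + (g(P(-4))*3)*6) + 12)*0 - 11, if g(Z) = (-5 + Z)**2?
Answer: -11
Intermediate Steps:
P(G) = sqrt(-5 + G)
((-50 + (g(P(-4))*3)*6) + 12)*0 - 11 = ((-50 + ((-5 + sqrt(-5 - 4))**2*3)*6) + 12)*0 - 11 = ((-50 + ((-5 + sqrt(-9))**2*3)*6) + 12)*0 - 11 = ((-50 + ((-5 + 3*I)**2*3)*6) + 12)*0 - 11 = ((-50 + (3*(-5 + 3*I)**2)*6) + 12)*0 - 11 = ((-50 + 18*(-5 + 3*I)**2) + 12)*0 - 11 = (-38 + 18*(-5 + 3*I)**2)*0 - 11 = 0 - 11 = -11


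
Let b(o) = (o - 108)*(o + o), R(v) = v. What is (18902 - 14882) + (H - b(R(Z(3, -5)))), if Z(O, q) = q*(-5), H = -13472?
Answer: -5302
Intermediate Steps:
Z(O, q) = -5*q
b(o) = 2*o*(-108 + o) (b(o) = (-108 + o)*(2*o) = 2*o*(-108 + o))
(18902 - 14882) + (H - b(R(Z(3, -5)))) = (18902 - 14882) + (-13472 - 2*(-5*(-5))*(-108 - 5*(-5))) = 4020 + (-13472 - 2*25*(-108 + 25)) = 4020 + (-13472 - 2*25*(-83)) = 4020 + (-13472 - 1*(-4150)) = 4020 + (-13472 + 4150) = 4020 - 9322 = -5302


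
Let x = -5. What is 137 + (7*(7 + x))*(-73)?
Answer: -885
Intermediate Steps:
137 + (7*(7 + x))*(-73) = 137 + (7*(7 - 5))*(-73) = 137 + (7*2)*(-73) = 137 + 14*(-73) = 137 - 1022 = -885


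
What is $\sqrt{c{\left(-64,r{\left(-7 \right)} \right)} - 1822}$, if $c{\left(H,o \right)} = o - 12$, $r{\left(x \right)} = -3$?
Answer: $i \sqrt{1837} \approx 42.86 i$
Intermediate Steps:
$c{\left(H,o \right)} = -12 + o$
$\sqrt{c{\left(-64,r{\left(-7 \right)} \right)} - 1822} = \sqrt{\left(-12 - 3\right) - 1822} = \sqrt{-15 - 1822} = \sqrt{-1837} = i \sqrt{1837}$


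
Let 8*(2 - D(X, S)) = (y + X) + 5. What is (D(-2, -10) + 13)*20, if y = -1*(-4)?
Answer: 565/2 ≈ 282.50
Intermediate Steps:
y = 4
D(X, S) = 7/8 - X/8 (D(X, S) = 2 - ((4 + X) + 5)/8 = 2 - (9 + X)/8 = 2 + (-9/8 - X/8) = 7/8 - X/8)
(D(-2, -10) + 13)*20 = ((7/8 - 1/8*(-2)) + 13)*20 = ((7/8 + 1/4) + 13)*20 = (9/8 + 13)*20 = (113/8)*20 = 565/2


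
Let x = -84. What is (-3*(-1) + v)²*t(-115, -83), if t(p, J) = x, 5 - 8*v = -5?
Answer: -6069/4 ≈ -1517.3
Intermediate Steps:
v = 5/4 (v = 5/8 - ⅛*(-5) = 5/8 + 5/8 = 5/4 ≈ 1.2500)
t(p, J) = -84
(-3*(-1) + v)²*t(-115, -83) = (-3*(-1) + 5/4)²*(-84) = (3 + 5/4)²*(-84) = (17/4)²*(-84) = (289/16)*(-84) = -6069/4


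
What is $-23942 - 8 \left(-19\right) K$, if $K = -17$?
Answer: $-26526$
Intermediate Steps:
$-23942 - 8 \left(-19\right) K = -23942 - 8 \left(-19\right) \left(-17\right) = -23942 - \left(-152\right) \left(-17\right) = -23942 - 2584 = -26526$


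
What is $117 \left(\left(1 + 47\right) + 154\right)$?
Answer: $23634$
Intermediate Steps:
$117 \left(\left(1 + 47\right) + 154\right) = 117 \left(48 + 154\right) = 117 \cdot 202 = 23634$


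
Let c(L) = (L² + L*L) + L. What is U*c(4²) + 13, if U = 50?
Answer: 26413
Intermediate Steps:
c(L) = L + 2*L² (c(L) = (L² + L²) + L = 2*L² + L = L + 2*L²)
U*c(4²) + 13 = 50*(4²*(1 + 2*4²)) + 13 = 50*(16*(1 + 2*16)) + 13 = 50*(16*(1 + 32)) + 13 = 50*(16*33) + 13 = 50*528 + 13 = 26400 + 13 = 26413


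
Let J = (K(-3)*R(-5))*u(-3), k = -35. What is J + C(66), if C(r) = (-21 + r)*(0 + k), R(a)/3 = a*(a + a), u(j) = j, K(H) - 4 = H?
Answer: -2025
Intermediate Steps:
K(H) = 4 + H
R(a) = 6*a² (R(a) = 3*(a*(a + a)) = 3*(a*(2*a)) = 3*(2*a²) = 6*a²)
C(r) = 735 - 35*r (C(r) = (-21 + r)*(0 - 35) = (-21 + r)*(-35) = 735 - 35*r)
J = -450 (J = ((4 - 3)*(6*(-5)²))*(-3) = (1*(6*25))*(-3) = (1*150)*(-3) = 150*(-3) = -450)
J + C(66) = -450 + (735 - 35*66) = -450 + (735 - 2310) = -450 - 1575 = -2025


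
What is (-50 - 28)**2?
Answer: 6084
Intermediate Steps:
(-50 - 28)**2 = (-78)**2 = 6084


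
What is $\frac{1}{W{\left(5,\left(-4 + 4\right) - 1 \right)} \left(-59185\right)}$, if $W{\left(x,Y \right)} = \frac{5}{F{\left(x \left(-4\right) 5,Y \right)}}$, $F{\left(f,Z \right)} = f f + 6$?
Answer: $- \frac{10006}{295925} \approx -0.033813$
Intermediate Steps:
$F{\left(f,Z \right)} = 6 + f^{2}$ ($F{\left(f,Z \right)} = f^{2} + 6 = 6 + f^{2}$)
$W{\left(x,Y \right)} = \frac{5}{6 + 400 x^{2}}$ ($W{\left(x,Y \right)} = \frac{5}{6 + \left(x \left(-4\right) 5\right)^{2}} = \frac{5}{6 + \left(- 4 x 5\right)^{2}} = \frac{5}{6 + \left(- 20 x\right)^{2}} = \frac{5}{6 + 400 x^{2}}$)
$\frac{1}{W{\left(5,\left(-4 + 4\right) - 1 \right)} \left(-59185\right)} = \frac{1}{\frac{5}{2 \left(3 + 200 \cdot 5^{2}\right)} \left(-59185\right)} = \frac{1}{\frac{5}{2 \left(3 + 200 \cdot 25\right)} \left(-59185\right)} = \frac{1}{\frac{5}{2 \left(3 + 5000\right)} \left(-59185\right)} = \frac{1}{\frac{5}{2 \cdot 5003} \left(-59185\right)} = \frac{1}{\frac{5}{2} \cdot \frac{1}{5003} \left(-59185\right)} = \frac{1}{\frac{5}{10006} \left(-59185\right)} = \frac{1}{- \frac{295925}{10006}} = - \frac{10006}{295925}$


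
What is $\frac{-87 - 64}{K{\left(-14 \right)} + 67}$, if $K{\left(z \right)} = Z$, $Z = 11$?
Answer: $- \frac{151}{78} \approx -1.9359$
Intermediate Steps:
$K{\left(z \right)} = 11$
$\frac{-87 - 64}{K{\left(-14 \right)} + 67} = \frac{-87 - 64}{11 + 67} = - \frac{151}{78}$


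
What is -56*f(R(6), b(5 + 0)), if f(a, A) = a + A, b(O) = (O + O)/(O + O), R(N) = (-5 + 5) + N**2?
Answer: -2072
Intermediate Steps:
R(N) = N**2 (R(N) = 0 + N**2 = N**2)
b(O) = 1 (b(O) = (2*O)/((2*O)) = (2*O)*(1/(2*O)) = 1)
f(a, A) = A + a
-56*f(R(6), b(5 + 0)) = -56*(1 + 6**2) = -56*(1 + 36) = -56*37 = -2072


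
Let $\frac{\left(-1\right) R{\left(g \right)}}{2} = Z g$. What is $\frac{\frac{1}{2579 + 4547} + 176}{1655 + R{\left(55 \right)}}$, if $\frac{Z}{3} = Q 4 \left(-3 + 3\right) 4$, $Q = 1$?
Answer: $\frac{1254177}{11793530} \approx 0.10634$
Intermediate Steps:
$Z = 0$ ($Z = 3 \cdot 1 \cdot 4 \left(-3 + 3\right) 4 = 3 \cdot 4 \cdot 0 \cdot 4 = 3 \cdot 4 \cdot 0 = 3 \cdot 0 = 0$)
$R{\left(g \right)} = 0$ ($R{\left(g \right)} = - 2 \cdot 0 g = \left(-2\right) 0 = 0$)
$\frac{\frac{1}{2579 + 4547} + 176}{1655 + R{\left(55 \right)}} = \frac{\frac{1}{2579 + 4547} + 176}{1655 + 0} = \frac{\frac{1}{7126} + 176}{1655} = \left(\frac{1}{7126} + 176\right) \frac{1}{1655} = \frac{1254177}{7126} \cdot \frac{1}{1655} = \frac{1254177}{11793530}$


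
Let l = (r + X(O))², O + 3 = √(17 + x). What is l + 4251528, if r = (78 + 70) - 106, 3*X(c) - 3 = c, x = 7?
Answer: 12759884/3 + 56*√6 ≈ 4.2534e+6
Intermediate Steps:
O = -3 + 2*√6 (O = -3 + √(17 + 7) = -3 + √24 = -3 + 2*√6 ≈ 1.8990)
X(c) = 1 + c/3
r = 42 (r = 148 - 106 = 42)
l = (42 + 2*√6/3)² (l = (42 + (1 + (-3 + 2*√6)/3))² = (42 + (1 + (-1 + 2*√6/3)))² = (42 + 2*√6/3)² ≈ 1903.8)
l + 4251528 = (5300/3 + 56*√6) + 4251528 = 12759884/3 + 56*√6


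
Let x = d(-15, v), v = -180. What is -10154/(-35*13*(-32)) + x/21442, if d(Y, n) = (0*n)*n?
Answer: -5077/7280 ≈ -0.69739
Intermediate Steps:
d(Y, n) = 0 (d(Y, n) = 0*n = 0)
x = 0
-10154/(-35*13*(-32)) + x/21442 = -10154/(-35*13*(-32)) + 0/21442 = -10154/((-455*(-32))) + 0*(1/21442) = -10154/14560 + 0 = -10154*1/14560 + 0 = -5077/7280 + 0 = -5077/7280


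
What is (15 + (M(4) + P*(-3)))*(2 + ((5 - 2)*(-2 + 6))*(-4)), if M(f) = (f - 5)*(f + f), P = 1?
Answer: -184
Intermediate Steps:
M(f) = 2*f*(-5 + f) (M(f) = (-5 + f)*(2*f) = 2*f*(-5 + f))
(15 + (M(4) + P*(-3)))*(2 + ((5 - 2)*(-2 + 6))*(-4)) = (15 + (2*4*(-5 + 4) + 1*(-3)))*(2 + ((5 - 2)*(-2 + 6))*(-4)) = (15 + (2*4*(-1) - 3))*(2 + (3*4)*(-4)) = (15 + (-8 - 3))*(2 + 12*(-4)) = (15 - 11)*(2 - 48) = 4*(-46) = -184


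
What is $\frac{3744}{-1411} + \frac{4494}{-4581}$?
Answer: $- \frac{7830766}{2154597} \approx -3.6344$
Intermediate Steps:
$\frac{3744}{-1411} + \frac{4494}{-4581} = 3744 \left(- \frac{1}{1411}\right) + 4494 \left(- \frac{1}{4581}\right) = - \frac{3744}{1411} - \frac{1498}{1527} = - \frac{7830766}{2154597}$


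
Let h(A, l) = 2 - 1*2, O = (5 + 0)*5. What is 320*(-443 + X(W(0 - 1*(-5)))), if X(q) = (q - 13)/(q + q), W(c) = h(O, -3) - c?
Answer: -141184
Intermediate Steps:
O = 25 (O = 5*5 = 25)
h(A, l) = 0 (h(A, l) = 2 - 2 = 0)
W(c) = -c (W(c) = 0 - c = -c)
X(q) = (-13 + q)/(2*q) (X(q) = (-13 + q)/((2*q)) = (-13 + q)*(1/(2*q)) = (-13 + q)/(2*q))
320*(-443 + X(W(0 - 1*(-5)))) = 320*(-443 + (-13 - (0 - 1*(-5)))/(2*((-(0 - 1*(-5)))))) = 320*(-443 + (-13 - (0 + 5))/(2*((-(0 + 5))))) = 320*(-443 + (-13 - 1*5)/(2*((-1*5)))) = 320*(-443 + (½)*(-13 - 5)/(-5)) = 320*(-443 + (½)*(-⅕)*(-18)) = 320*(-443 + 9/5) = 320*(-2206/5) = -141184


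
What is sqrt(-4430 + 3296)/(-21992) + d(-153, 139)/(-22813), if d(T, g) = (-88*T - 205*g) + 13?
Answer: 15018/22813 - 9*I*sqrt(14)/21992 ≈ 0.65831 - 0.0015312*I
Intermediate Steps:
d(T, g) = 13 - 205*g - 88*T (d(T, g) = (-205*g - 88*T) + 13 = 13 - 205*g - 88*T)
sqrt(-4430 + 3296)/(-21992) + d(-153, 139)/(-22813) = sqrt(-4430 + 3296)/(-21992) + (13 - 205*139 - 88*(-153))/(-22813) = sqrt(-1134)*(-1/21992) + (13 - 28495 + 13464)*(-1/22813) = (9*I*sqrt(14))*(-1/21992) - 15018*(-1/22813) = -9*I*sqrt(14)/21992 + 15018/22813 = 15018/22813 - 9*I*sqrt(14)/21992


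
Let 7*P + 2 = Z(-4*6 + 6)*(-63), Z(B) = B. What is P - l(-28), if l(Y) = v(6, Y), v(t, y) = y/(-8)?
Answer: 2215/14 ≈ 158.21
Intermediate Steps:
v(t, y) = -y/8 (v(t, y) = y*(-1/8) = -y/8)
l(Y) = -Y/8
P = 1132/7 (P = -2/7 + ((-4*6 + 6)*(-63))/7 = -2/7 + ((-24 + 6)*(-63))/7 = -2/7 + (-18*(-63))/7 = -2/7 + (1/7)*1134 = -2/7 + 162 = 1132/7 ≈ 161.71)
P - l(-28) = 1132/7 - (-1)*(-28)/8 = 1132/7 - 1*7/2 = 1132/7 - 7/2 = 2215/14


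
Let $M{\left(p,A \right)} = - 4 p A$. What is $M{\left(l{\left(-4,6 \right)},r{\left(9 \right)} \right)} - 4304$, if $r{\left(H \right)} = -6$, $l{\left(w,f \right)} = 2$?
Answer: $-4256$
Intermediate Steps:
$M{\left(p,A \right)} = - 4 A p$
$M{\left(l{\left(-4,6 \right)},r{\left(9 \right)} \right)} - 4304 = \left(-4\right) \left(-6\right) 2 - 4304 = 48 - 4304 = -4256$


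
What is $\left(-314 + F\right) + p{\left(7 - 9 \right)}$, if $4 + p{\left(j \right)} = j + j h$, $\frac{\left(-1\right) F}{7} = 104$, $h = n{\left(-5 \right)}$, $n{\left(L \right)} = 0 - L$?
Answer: $-1058$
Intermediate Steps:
$n{\left(L \right)} = - L$
$h = 5$ ($h = \left(-1\right) \left(-5\right) = 5$)
$F = -728$ ($F = \left(-7\right) 104 = -728$)
$p{\left(j \right)} = -4 + 6 j$ ($p{\left(j \right)} = -4 + \left(j + j 5\right) = -4 + \left(j + 5 j\right) = -4 + 6 j$)
$\left(-314 + F\right) + p{\left(7 - 9 \right)} = \left(-314 - 728\right) + \left(-4 + 6 \left(7 - 9\right)\right) = -1042 + \left(-4 + 6 \left(7 - 9\right)\right) = -1042 + \left(-4 + 6 \left(-2\right)\right) = -1042 - 16 = -1058$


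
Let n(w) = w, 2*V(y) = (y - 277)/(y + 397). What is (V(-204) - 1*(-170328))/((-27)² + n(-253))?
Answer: 65746127/183736 ≈ 357.83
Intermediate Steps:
V(y) = (-277 + y)/(2*(397 + y)) (V(y) = ((y - 277)/(y + 397))/2 = ((-277 + y)/(397 + y))/2 = (-277 + y)/(2*(397 + y)))
(V(-204) - 1*(-170328))/((-27)² + n(-253)) = ((-277 - 204)/(2*(397 - 204)) - 1*(-170328))/((-27)² - 253) = ((½)*(-481)/193 + 170328)/(729 - 253) = ((½)*(1/193)*(-481) + 170328)/476 = (-481/386 + 170328)*(1/476) = (65746127/386)*(1/476) = 65746127/183736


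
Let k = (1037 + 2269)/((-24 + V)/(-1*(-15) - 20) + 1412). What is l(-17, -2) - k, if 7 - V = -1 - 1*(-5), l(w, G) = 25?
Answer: 160495/7081 ≈ 22.666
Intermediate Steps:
V = 3 (V = 7 - (-1 - 1*(-5)) = 7 - (-1 + 5) = 7 - 1*4 = 7 - 4 = 3)
k = 16530/7081 (k = (1037 + 2269)/((-24 + 3)/(-1*(-15) - 20) + 1412) = 3306/(-21/(15 - 20) + 1412) = 3306/(-21/(-5) + 1412) = 3306/(-1/5*(-21) + 1412) = 3306/(21/5 + 1412) = 3306/(7081/5) = 3306*(5/7081) = 16530/7081 ≈ 2.3344)
l(-17, -2) - k = 25 - 1*16530/7081 = 25 - 16530/7081 = 160495/7081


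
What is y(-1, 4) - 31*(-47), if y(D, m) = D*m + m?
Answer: 1457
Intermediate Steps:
y(D, m) = m + D*m
y(-1, 4) - 31*(-47) = 4*(1 - 1) - 31*(-47) = 4*0 + 1457 = 0 + 1457 = 1457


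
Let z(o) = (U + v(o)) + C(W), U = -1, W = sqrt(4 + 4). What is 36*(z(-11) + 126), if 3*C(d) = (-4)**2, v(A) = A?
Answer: 4296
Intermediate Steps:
W = 2*sqrt(2) (W = sqrt(8) = 2*sqrt(2) ≈ 2.8284)
C(d) = 16/3 (C(d) = (1/3)*(-4)**2 = (1/3)*16 = 16/3)
z(o) = 13/3 + o (z(o) = (-1 + o) + 16/3 = 13/3 + o)
36*(z(-11) + 126) = 36*((13/3 - 11) + 126) = 36*(-20/3 + 126) = 36*(358/3) = 4296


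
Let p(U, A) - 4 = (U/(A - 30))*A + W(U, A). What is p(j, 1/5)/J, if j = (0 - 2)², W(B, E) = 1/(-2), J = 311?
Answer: 1035/92678 ≈ 0.011168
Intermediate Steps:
W(B, E) = -½
j = 4 (j = (-2)² = 4)
p(U, A) = 7/2 + A*U/(-30 + A) (p(U, A) = 4 + ((U/(A - 30))*A - ½) = 4 + ((U/(-30 + A))*A - ½) = 4 + (A*U/(-30 + A) - ½) = 4 + (-½ + A*U/(-30 + A)) = 7/2 + A*U/(-30 + A))
p(j, 1/5)/J = ((-105 + (7/2)/5 + 4/5)/(-30 + 1/5))/311 = ((-105 + (7/2)*(⅕) + (⅕)*4)/(-30 + ⅕))*(1/311) = ((-105 + 7/10 + ⅘)/(-149/5))*(1/311) = -5/149*(-207/2)*(1/311) = (1035/298)*(1/311) = 1035/92678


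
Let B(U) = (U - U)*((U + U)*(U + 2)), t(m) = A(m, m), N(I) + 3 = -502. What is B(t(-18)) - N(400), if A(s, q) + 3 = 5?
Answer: 505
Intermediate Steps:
A(s, q) = 2 (A(s, q) = -3 + 5 = 2)
N(I) = -505 (N(I) = -3 - 502 = -505)
t(m) = 2
B(U) = 0 (B(U) = 0*((2*U)*(2 + U)) = 0*(2*U*(2 + U)) = 0)
B(t(-18)) - N(400) = 0 - 1*(-505) = 0 + 505 = 505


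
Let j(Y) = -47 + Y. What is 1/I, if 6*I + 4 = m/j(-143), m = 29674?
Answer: -570/15217 ≈ -0.037458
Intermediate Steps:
I = -15217/570 (I = -⅔ + (29674/(-47 - 143))/6 = -⅔ + (29674/(-190))/6 = -⅔ + (29674*(-1/190))/6 = -⅔ + (⅙)*(-14837/95) = -⅔ - 14837/570 = -15217/570 ≈ -26.697)
1/I = 1/(-15217/570) = -570/15217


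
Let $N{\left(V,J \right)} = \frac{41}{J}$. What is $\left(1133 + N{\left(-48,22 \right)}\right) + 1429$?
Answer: $\frac{56405}{22} \approx 2563.9$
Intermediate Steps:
$\left(1133 + N{\left(-48,22 \right)}\right) + 1429 = \left(1133 + \frac{41}{22}\right) + 1429 = \frac{24967}{22} + 1429 = \frac{56405}{22}$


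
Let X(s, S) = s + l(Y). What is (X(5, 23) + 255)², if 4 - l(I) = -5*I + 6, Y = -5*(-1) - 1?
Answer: 77284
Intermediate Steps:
Y = 4 (Y = 5 - 1 = 4)
l(I) = -2 + 5*I (l(I) = 4 - (-5*I + 6) = 4 - (6 - 5*I) = 4 + (-6 + 5*I) = -2 + 5*I)
X(s, S) = 18 + s (X(s, S) = s + (-2 + 5*4) = s + (-2 + 20) = s + 18 = 18 + s)
(X(5, 23) + 255)² = ((18 + 5) + 255)² = (23 + 255)² = 278² = 77284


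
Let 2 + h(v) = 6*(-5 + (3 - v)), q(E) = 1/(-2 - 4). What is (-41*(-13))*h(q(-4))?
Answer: -6929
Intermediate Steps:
q(E) = -⅙ (q(E) = 1/(-6) = -⅙)
h(v) = -14 - 6*v (h(v) = -2 + 6*(-5 + (3 - v)) = -2 + 6*(-2 - v) = -2 + (-12 - 6*v) = -14 - 6*v)
(-41*(-13))*h(q(-4)) = (-41*(-13))*(-14 - 6*(-⅙)) = 533*(-14 + 1) = 533*(-13) = -6929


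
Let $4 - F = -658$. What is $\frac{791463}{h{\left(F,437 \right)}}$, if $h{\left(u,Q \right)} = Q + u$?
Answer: $\frac{791463}{1099} \approx 720.17$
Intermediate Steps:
$F = 662$ ($F = 4 - -658 = 4 + 658 = 662$)
$\frac{791463}{h{\left(F,437 \right)}} = \frac{791463}{437 + 662} = \frac{791463}{1099}$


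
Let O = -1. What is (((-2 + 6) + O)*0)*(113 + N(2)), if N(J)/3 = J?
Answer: 0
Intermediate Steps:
N(J) = 3*J
(((-2 + 6) + O)*0)*(113 + N(2)) = (((-2 + 6) - 1)*0)*(113 + 3*2) = ((4 - 1)*0)*(113 + 6) = (3*0)*119 = 0*119 = 0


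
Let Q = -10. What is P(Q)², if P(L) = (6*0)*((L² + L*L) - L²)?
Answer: 0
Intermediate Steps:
P(L) = 0 (P(L) = 0*((L² + L²) - L²) = 0*(2*L² - L²) = 0*L² = 0)
P(Q)² = 0² = 0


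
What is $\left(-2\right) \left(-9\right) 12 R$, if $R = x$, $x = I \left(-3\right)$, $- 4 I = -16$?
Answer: $-2592$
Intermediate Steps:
$I = 4$ ($I = \left(- \frac{1}{4}\right) \left(-16\right) = 4$)
$x = -12$ ($x = 4 \left(-3\right) = -12$)
$R = -12$
$\left(-2\right) \left(-9\right) 12 R = \left(-2\right) \left(-9\right) 12 \left(-12\right) = 18 \cdot 12 \left(-12\right) = 216 \left(-12\right) = -2592$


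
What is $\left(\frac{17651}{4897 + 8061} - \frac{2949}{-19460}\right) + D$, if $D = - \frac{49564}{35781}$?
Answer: $\frac{30512472359}{237437706660} \approx 0.12851$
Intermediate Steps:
$D = - \frac{49564}{35781}$ ($D = \left(-49564\right) \frac{1}{35781} = - \frac{49564}{35781} \approx -1.3852$)
$\left(\frac{17651}{4897 + 8061} - \frac{2949}{-19460}\right) + D = \left(\frac{17651}{4897 + 8061} - \frac{2949}{-19460}\right) - \frac{49564}{35781} = \left(\frac{17651}{12958} - - \frac{2949}{19460}\right) - \frac{49564}{35781} = \left(17651 \cdot \frac{1}{12958} + \frac{2949}{19460}\right) - \frac{49564}{35781} = \left(\frac{929}{682} + \frac{2949}{19460}\right) - \frac{49564}{35781} = \frac{10044779}{6635860} - \frac{49564}{35781} = \frac{30512472359}{237437706660}$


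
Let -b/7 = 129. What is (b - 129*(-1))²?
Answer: 599076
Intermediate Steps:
b = -903 (b = -7*129 = -903)
(b - 129*(-1))² = (-903 - 129*(-1))² = (-903 + 129)² = (-774)² = 599076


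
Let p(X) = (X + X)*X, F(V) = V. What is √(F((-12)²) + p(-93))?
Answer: 3*√1938 ≈ 132.07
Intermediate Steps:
p(X) = 2*X² (p(X) = (2*X)*X = 2*X²)
√(F((-12)²) + p(-93)) = √((-12)² + 2*(-93)²) = √(144 + 2*8649) = √(144 + 17298) = √17442 = 3*√1938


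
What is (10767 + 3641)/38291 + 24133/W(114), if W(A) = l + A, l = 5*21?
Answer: 927232055/8385729 ≈ 110.57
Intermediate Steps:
l = 105
W(A) = 105 + A
(10767 + 3641)/38291 + 24133/W(114) = (10767 + 3641)/38291 + 24133/(105 + 114) = 14408*(1/38291) + 24133/219 = 14408/38291 + 24133*(1/219) = 14408/38291 + 24133/219 = 927232055/8385729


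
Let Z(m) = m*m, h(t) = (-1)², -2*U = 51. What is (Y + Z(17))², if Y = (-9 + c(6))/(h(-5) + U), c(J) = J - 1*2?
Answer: 200817241/2401 ≈ 83639.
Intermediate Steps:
c(J) = -2 + J (c(J) = J - 2 = -2 + J)
U = -51/2 (U = -½*51 = -51/2 ≈ -25.500)
h(t) = 1
Z(m) = m²
Y = 10/49 (Y = (-9 + (-2 + 6))/(1 - 51/2) = (-9 + 4)/(-49/2) = -5*(-2/49) = 10/49 ≈ 0.20408)
(Y + Z(17))² = (10/49 + 17²)² = (10/49 + 289)² = (14171/49)² = 200817241/2401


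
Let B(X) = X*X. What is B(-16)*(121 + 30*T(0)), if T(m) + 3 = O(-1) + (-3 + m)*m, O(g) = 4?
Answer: 38656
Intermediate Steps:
B(X) = X²
T(m) = 1 + m*(-3 + m) (T(m) = -3 + (4 + (-3 + m)*m) = -3 + (4 + m*(-3 + m)) = 1 + m*(-3 + m))
B(-16)*(121 + 30*T(0)) = (-16)²*(121 + 30*(1 + 0² - 3*0)) = 256*(121 + 30*(1 + 0 + 0)) = 256*(121 + 30*1) = 256*(121 + 30) = 256*151 = 38656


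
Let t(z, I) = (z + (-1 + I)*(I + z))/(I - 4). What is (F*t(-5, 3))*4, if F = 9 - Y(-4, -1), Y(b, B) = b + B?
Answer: 504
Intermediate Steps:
Y(b, B) = B + b
F = 14 (F = 9 - (-1 - 4) = 9 - 1*(-5) = 9 + 5 = 14)
t(z, I) = (z + (-1 + I)*(I + z))/(-4 + I)
(F*t(-5, 3))*4 = (14*(3*(-1 + 3 - 5)/(-4 + 3)))*4 = (14*(3*(-3)/(-1)))*4 = (14*(3*(-1)*(-3)))*4 = (14*9)*4 = 126*4 = 504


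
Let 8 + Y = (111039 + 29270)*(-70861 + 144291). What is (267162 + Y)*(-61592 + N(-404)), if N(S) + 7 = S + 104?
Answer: -637755116628576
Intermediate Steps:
N(S) = 97 + S (N(S) = -7 + (S + 104) = -7 + (104 + S) = 97 + S)
Y = 10302889862 (Y = -8 + (111039 + 29270)*(-70861 + 144291) = -8 + 140309*73430 = -8 + 10302889870 = 10302889862)
(267162 + Y)*(-61592 + N(-404)) = (267162 + 10302889862)*(-61592 + (97 - 404)) = 10303157024*(-61592 - 307) = 10303157024*(-61899) = -637755116628576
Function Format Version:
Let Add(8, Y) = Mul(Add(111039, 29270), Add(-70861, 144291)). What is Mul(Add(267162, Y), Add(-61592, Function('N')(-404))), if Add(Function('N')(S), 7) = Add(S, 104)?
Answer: -637755116628576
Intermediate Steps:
Function('N')(S) = Add(97, S) (Function('N')(S) = Add(-7, Add(S, 104)) = Add(-7, Add(104, S)) = Add(97, S))
Y = 10302889862 (Y = Add(-8, Mul(Add(111039, 29270), Add(-70861, 144291))) = Add(-8, Mul(140309, 73430)) = Add(-8, 10302889870) = 10302889862)
Mul(Add(267162, Y), Add(-61592, Function('N')(-404))) = Mul(Add(267162, 10302889862), Add(-61592, Add(97, -404))) = Mul(10303157024, Add(-61592, -307)) = Mul(10303157024, -61899) = -637755116628576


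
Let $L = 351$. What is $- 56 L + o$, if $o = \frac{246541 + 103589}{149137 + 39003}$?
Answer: $- \frac{369772971}{18814} \approx -19654.0$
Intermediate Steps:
$o = \frac{35013}{18814}$ ($o = \frac{350130}{188140} = 350130 \cdot \frac{1}{188140} = \frac{35013}{18814} \approx 1.861$)
$- 56 L + o = \left(-56\right) 351 + \frac{35013}{18814} = -19656 + \frac{35013}{18814} = - \frac{369772971}{18814}$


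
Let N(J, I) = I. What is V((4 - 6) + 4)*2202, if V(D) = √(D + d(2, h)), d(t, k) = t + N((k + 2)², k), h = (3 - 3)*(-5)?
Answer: 4404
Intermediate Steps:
h = 0 (h = 0*(-5) = 0)
d(t, k) = k + t (d(t, k) = t + k = k + t)
V(D) = √(2 + D) (V(D) = √(D + (0 + 2)) = √(D + 2) = √(2 + D))
V((4 - 6) + 4)*2202 = √(2 + ((4 - 6) + 4))*2202 = √(2 + (-2 + 4))*2202 = √(2 + 2)*2202 = √4*2202 = 2*2202 = 4404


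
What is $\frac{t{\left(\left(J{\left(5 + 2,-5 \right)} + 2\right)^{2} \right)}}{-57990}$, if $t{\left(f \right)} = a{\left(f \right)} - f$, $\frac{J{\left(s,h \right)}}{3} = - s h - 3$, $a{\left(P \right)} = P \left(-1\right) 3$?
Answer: $\frac{19208}{28995} \approx 0.66246$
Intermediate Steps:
$a{\left(P \right)} = - 3 P$ ($a{\left(P \right)} = - P 3 = - 3 P$)
$J{\left(s,h \right)} = -9 - 3 h s$ ($J{\left(s,h \right)} = 3 \left(- s h - 3\right) = 3 \left(- h s - 3\right) = 3 \left(-3 - h s\right) = -9 - 3 h s$)
$t{\left(f \right)} = - 4 f$ ($t{\left(f \right)} = - 3 f - f = - 4 f$)
$\frac{t{\left(\left(J{\left(5 + 2,-5 \right)} + 2\right)^{2} \right)}}{-57990} = \frac{\left(-4\right) \left(\left(-9 - - 15 \left(5 + 2\right)\right) + 2\right)^{2}}{-57990} = - 4 \left(\left(-9 - \left(-15\right) 7\right) + 2\right)^{2} \left(- \frac{1}{57990}\right) = - 4 \left(\left(-9 + 105\right) + 2\right)^{2} \left(- \frac{1}{57990}\right) = - 4 \left(96 + 2\right)^{2} \left(- \frac{1}{57990}\right) = - 4 \cdot 98^{2} \left(- \frac{1}{57990}\right) = \left(-4\right) 9604 \left(- \frac{1}{57990}\right) = \left(-38416\right) \left(- \frac{1}{57990}\right) = \frac{19208}{28995}$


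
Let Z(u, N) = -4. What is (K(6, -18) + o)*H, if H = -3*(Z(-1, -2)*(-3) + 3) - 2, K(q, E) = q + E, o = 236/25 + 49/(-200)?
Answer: 26367/200 ≈ 131.83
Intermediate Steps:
o = 1839/200 (o = 236*(1/25) + 49*(-1/200) = 236/25 - 49/200 = 1839/200 ≈ 9.1950)
K(q, E) = E + q
H = -47 (H = -3*(-4*(-3) + 3) - 2 = -3*(12 + 3) - 2 = -3*15 - 2 = -45 - 2 = -47)
(K(6, -18) + o)*H = ((-18 + 6) + 1839/200)*(-47) = (-12 + 1839/200)*(-47) = -561/200*(-47) = 26367/200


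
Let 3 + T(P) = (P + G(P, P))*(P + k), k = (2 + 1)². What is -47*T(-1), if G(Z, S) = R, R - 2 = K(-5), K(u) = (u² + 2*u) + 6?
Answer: -8131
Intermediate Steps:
K(u) = 6 + u² + 2*u
R = 23 (R = 2 + (6 + (-5)² + 2*(-5)) = 2 + (6 + 25 - 10) = 2 + 21 = 23)
G(Z, S) = 23
k = 9 (k = 3² = 9)
T(P) = -3 + (9 + P)*(23 + P) (T(P) = -3 + (P + 23)*(P + 9) = -3 + (23 + P)*(9 + P) = -3 + (9 + P)*(23 + P))
-47*T(-1) = -47*(204 + (-1)² + 32*(-1)) = -47*(204 + 1 - 32) = -47*173 = -8131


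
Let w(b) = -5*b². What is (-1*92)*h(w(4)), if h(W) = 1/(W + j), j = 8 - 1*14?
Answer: 46/43 ≈ 1.0698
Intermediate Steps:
j = -6 (j = 8 - 14 = -6)
h(W) = 1/(-6 + W) (h(W) = 1/(W - 6) = 1/(-6 + W))
(-1*92)*h(w(4)) = (-1*92)/(-6 - 5*4²) = -92/(-6 - 5*16) = -92/(-6 - 80) = -92/(-86) = -92*(-1/86) = 46/43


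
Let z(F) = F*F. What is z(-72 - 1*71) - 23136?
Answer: -2687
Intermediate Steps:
z(F) = F²
z(-72 - 1*71) - 23136 = (-72 - 1*71)² - 23136 = (-72 - 71)² - 23136 = (-143)² - 23136 = 20449 - 23136 = -2687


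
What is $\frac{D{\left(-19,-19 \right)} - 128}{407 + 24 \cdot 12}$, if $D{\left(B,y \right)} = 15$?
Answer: $- \frac{113}{695} \approx -0.16259$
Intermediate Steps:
$\frac{D{\left(-19,-19 \right)} - 128}{407 + 24 \cdot 12} = \frac{15 - 128}{407 + 24 \cdot 12} = - \frac{113}{407 + 288} = - \frac{113}{695}$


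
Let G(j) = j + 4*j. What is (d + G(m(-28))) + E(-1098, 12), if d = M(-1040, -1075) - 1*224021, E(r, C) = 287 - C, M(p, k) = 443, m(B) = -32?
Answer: -223463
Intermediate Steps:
G(j) = 5*j
d = -223578 (d = 443 - 1*224021 = 443 - 224021 = -223578)
(d + G(m(-28))) + E(-1098, 12) = (-223578 + 5*(-32)) + (287 - 1*12) = (-223578 - 160) + (287 - 12) = -223738 + 275 = -223463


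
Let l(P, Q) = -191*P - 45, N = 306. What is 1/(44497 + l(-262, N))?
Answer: 1/94494 ≈ 1.0583e-5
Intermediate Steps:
l(P, Q) = -45 - 191*P
1/(44497 + l(-262, N)) = 1/(44497 + (-45 - 191*(-262))) = 1/(44497 + (-45 + 50042)) = 1/(44497 + 49997) = 1/94494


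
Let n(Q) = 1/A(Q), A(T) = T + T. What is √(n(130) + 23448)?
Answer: √396271265/130 ≈ 153.13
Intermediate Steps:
A(T) = 2*T
n(Q) = 1/(2*Q)
√(n(130) + 23448) = √((½)/130 + 23448) = √((½)*(1/130) + 23448) = √(1/260 + 23448) = √(6096481/260) = √396271265/130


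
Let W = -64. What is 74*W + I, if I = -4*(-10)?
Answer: -4696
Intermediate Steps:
I = 40
74*W + I = 74*(-64) + 40 = -4736 + 40 = -4696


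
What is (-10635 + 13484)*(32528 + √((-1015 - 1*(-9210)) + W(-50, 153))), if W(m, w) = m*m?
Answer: 92672272 + 2849*√10695 ≈ 9.2967e+7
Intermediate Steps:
W(m, w) = m²
(-10635 + 13484)*(32528 + √((-1015 - 1*(-9210)) + W(-50, 153))) = (-10635 + 13484)*(32528 + √((-1015 - 1*(-9210)) + (-50)²)) = 2849*(32528 + √((-1015 + 9210) + 2500)) = 2849*(32528 + √(8195 + 2500)) = 2849*(32528 + √10695) = 92672272 + 2849*√10695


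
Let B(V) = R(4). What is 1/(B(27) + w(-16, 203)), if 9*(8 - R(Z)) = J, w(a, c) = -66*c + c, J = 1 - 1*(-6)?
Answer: -9/118690 ≈ -7.5828e-5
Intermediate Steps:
J = 7 (J = 1 + 6 = 7)
w(a, c) = -65*c
R(Z) = 65/9 (R(Z) = 8 - ⅑*7 = 8 - 7/9 = 65/9)
B(V) = 65/9
1/(B(27) + w(-16, 203)) = 1/(65/9 - 65*203) = 1/(65/9 - 13195) = 1/(-118690/9) = -9/118690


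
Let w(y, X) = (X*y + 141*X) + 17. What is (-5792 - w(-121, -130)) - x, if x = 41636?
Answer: -44845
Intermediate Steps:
w(y, X) = 17 + 141*X + X*y (w(y, X) = (141*X + X*y) + 17 = 17 + 141*X + X*y)
(-5792 - w(-121, -130)) - x = (-5792 - (17 + 141*(-130) - 130*(-121))) - 1*41636 = (-5792 - (17 - 18330 + 15730)) - 41636 = (-5792 - 1*(-2583)) - 41636 = (-5792 + 2583) - 41636 = -3209 - 41636 = -44845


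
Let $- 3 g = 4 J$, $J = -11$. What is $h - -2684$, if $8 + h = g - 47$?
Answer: $\frac{7931}{3} \approx 2643.7$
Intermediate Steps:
$g = \frac{44}{3}$ ($g = - \frac{4 \left(-11\right)}{3} = \left(- \frac{1}{3}\right) \left(-44\right) = \frac{44}{3} \approx 14.667$)
$h = - \frac{121}{3}$ ($h = -8 + \left(\frac{44}{3} - 47\right) = -8 - \frac{97}{3} = - \frac{121}{3} \approx -40.333$)
$h - -2684 = - \frac{121}{3} - -2684 = - \frac{121}{3} + 2684 = \frac{7931}{3}$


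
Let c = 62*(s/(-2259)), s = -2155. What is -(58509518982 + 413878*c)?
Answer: -132228301619918/2259 ≈ -5.8534e+10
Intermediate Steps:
c = 133610/2259 (c = 62*(-2155/(-2259)) = 62*(-2155*(-1/2259)) = 62*(2155/2259) = 133610/2259 ≈ 59.146)
-(58509518982 + 413878*c) = -413878/(1/(133610/2259 + 141369)) = -413878/(1/(319486181/2259)) = -413878/2259/319486181 = -413878*319486181/2259 = -132228301619918/2259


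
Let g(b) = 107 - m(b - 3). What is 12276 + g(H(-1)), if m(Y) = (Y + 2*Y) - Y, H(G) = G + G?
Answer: 12393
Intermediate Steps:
H(G) = 2*G
m(Y) = 2*Y (m(Y) = 3*Y - Y = 2*Y)
g(b) = 113 - 2*b (g(b) = 107 - 2*(b - 3) = 107 - 2*(-3 + b) = 107 - (-6 + 2*b) = 107 + (6 - 2*b) = 113 - 2*b)
12276 + g(H(-1)) = 12276 + (113 - 4*(-1)) = 12276 + (113 - 2*(-2)) = 12276 + (113 + 4) = 12276 + 117 = 12393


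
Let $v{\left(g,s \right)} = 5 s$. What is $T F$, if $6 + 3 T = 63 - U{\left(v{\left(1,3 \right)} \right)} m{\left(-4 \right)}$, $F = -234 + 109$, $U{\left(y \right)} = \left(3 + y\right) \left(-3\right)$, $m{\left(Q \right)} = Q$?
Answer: $6625$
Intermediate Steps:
$U{\left(y \right)} = -9 - 3 y$
$F = -125$
$T = -53$ ($T = -2 + \frac{63 - \left(-9 - 3 \cdot 5 \cdot 3\right) \left(-4\right)}{3} = -2 + \frac{63 - \left(-9 - 45\right) \left(-4\right)}{3} = -2 + \frac{63 - \left(-54\right) \left(-4\right)}{3} = -2 + \frac{63 - 216}{3} = -2 + \frac{1}{3} \left(-153\right) = -2 - 51 = -53$)
$T F = \left(-53\right) \left(-125\right) = 6625$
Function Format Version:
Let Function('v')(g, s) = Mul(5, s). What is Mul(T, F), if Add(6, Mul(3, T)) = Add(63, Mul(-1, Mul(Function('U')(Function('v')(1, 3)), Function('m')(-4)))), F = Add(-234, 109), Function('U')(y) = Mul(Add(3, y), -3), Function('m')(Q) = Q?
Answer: 6625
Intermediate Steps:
Function('U')(y) = Add(-9, Mul(-3, y))
F = -125
T = -53 (T = Add(-2, Mul(Rational(1, 3), Add(63, Mul(-1, Mul(Add(-9, Mul(-3, Mul(5, 3))), -4))))) = Add(-2, Mul(Rational(1, 3), Add(63, Mul(-1, Mul(Add(-9, Mul(-3, 15)), -4))))) = Add(-2, Mul(Rational(1, 3), Add(63, Mul(-1, Mul(Add(-9, -45), -4))))) = Add(-2, Mul(Rational(1, 3), Add(63, Mul(-1, Mul(-54, -4))))) = Add(-2, Mul(Rational(1, 3), Add(63, Mul(-1, 216)))) = Add(-2, Mul(Rational(1, 3), Add(63, -216))) = Add(-2, Mul(Rational(1, 3), -153)) = Add(-2, -51) = -53)
Mul(T, F) = Mul(-53, -125) = 6625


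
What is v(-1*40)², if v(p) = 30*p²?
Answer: 2304000000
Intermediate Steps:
v(-1*40)² = (30*(-1*40)²)² = (30*(-40)²)² = (30*1600)² = 48000² = 2304000000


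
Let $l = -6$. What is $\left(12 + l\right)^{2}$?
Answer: $36$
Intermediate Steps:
$\left(12 + l\right)^{2} = \left(12 - 6\right)^{2} = 6^{2} = 36$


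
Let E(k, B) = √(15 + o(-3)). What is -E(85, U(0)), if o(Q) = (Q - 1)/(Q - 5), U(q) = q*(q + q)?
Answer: -√62/2 ≈ -3.9370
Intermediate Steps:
U(q) = 2*q² (U(q) = q*(2*q) = 2*q²)
o(Q) = (-1 + Q)/(-5 + Q)
E(k, B) = √62/2 (E(k, B) = √(15 + (-1 - 3)/(-5 - 3)) = √(15 - 4/(-8)) = √(15 - ⅛*(-4)) = √(15 + ½) = √(31/2) = √62/2)
-E(85, U(0)) = -√62/2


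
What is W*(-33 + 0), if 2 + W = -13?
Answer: 495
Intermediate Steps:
W = -15 (W = -2 - 13 = -15)
W*(-33 + 0) = -15*(-33 + 0) = -15*(-33) = 495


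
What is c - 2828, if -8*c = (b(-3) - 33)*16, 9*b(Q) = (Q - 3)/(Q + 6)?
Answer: -24854/9 ≈ -2761.6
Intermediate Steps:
b(Q) = (-3 + Q)/(9*(6 + Q)) (b(Q) = ((Q - 3)/(Q + 6))/9 = ((-3 + Q)/(6 + Q))/9 = (-3 + Q)/(9*(6 + Q)))
c = 598/9 (c = -((-3 - 3)/(9*(6 - 3)) - 33)*16/8 = -((⅑)*(-6)/3 - 33)*16/8 = -((⅑)*(⅓)*(-6) - 33)*16/8 = -(-2/9 - 33)*16/8 = -(-299)*16/72 = -⅛*(-4784/9) = 598/9 ≈ 66.444)
c - 2828 = 598/9 - 2828 = -24854/9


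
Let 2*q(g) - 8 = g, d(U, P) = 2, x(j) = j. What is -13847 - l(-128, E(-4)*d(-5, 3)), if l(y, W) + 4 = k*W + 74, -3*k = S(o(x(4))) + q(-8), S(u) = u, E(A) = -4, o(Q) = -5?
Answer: -41711/3 ≈ -13904.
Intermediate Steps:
q(g) = 4 + g/2
k = 5/3 (k = -(-5 + (4 + (1/2)*(-8)))/3 = -(-5 + (4 - 4))/3 = -(-5 + 0)/3 = -1/3*(-5) = 5/3 ≈ 1.6667)
l(y, W) = 70 + 5*W/3 (l(y, W) = -4 + (5*W/3 + 74) = -4 + (74 + 5*W/3) = 70 + 5*W/3)
-13847 - l(-128, E(-4)*d(-5, 3)) = -13847 - (70 + 5*(-4*2)/3) = -13847 - (70 + (5/3)*(-8)) = -13847 - (70 - 40/3) = -13847 - 1*170/3 = -13847 - 170/3 = -41711/3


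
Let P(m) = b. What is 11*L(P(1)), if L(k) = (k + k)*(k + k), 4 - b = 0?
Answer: 704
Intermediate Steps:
b = 4 (b = 4 - 1*0 = 4 + 0 = 4)
P(m) = 4
L(k) = 4*k² (L(k) = (2*k)*(2*k) = 4*k²)
11*L(P(1)) = 11*(4*4²) = 11*(4*16) = 11*64 = 704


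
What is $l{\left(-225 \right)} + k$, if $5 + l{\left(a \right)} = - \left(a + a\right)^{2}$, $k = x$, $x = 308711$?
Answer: $106206$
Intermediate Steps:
$k = 308711$
$l{\left(a \right)} = -5 - 4 a^{2}$ ($l{\left(a \right)} = -5 - \left(a + a\right)^{2} = -5 - \left(2 a\right)^{2} = -5 - 4 a^{2}$)
$l{\left(-225 \right)} + k = \left(-5 - 4 \left(-225\right)^{2}\right) + 308711 = \left(-5 - 202500\right) + 308711 = -202505 + 308711 = 106206$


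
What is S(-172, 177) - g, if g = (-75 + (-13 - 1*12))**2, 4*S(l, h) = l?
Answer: -10043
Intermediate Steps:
S(l, h) = l/4
g = 10000 (g = (-75 + (-13 - 12))**2 = (-75 - 25)**2 = (-100)**2 = 10000)
S(-172, 177) - g = (1/4)*(-172) - 1*10000 = -43 - 10000 = -10043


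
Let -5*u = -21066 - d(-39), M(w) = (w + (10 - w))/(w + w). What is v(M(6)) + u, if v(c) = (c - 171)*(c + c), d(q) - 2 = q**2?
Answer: 381077/90 ≈ 4234.2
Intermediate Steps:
M(w) = 5/w (M(w) = 10/((2*w)) = 10*(1/(2*w)) = 5/w)
d(q) = 2 + q**2
u = 22589/5 (u = -(-21066 - (2 + (-39)**2))/5 = -(-21066 - (2 + 1521))/5 = -(-21066 - 1*1523)/5 = -(-21066 - 1523)/5 = -1/5*(-22589) = 22589/5 ≈ 4517.8)
v(c) = 2*c*(-171 + c) (v(c) = (-171 + c)*(2*c) = 2*c*(-171 + c))
v(M(6)) + u = 2*(5/6)*(-171 + 5/6) + 22589/5 = 2*(5/6)*(-1021/6) + 22589/5 = -5105/18 + 22589/5 = 381077/90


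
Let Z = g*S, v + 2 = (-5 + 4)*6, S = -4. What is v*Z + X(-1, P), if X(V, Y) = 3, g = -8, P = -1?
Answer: -253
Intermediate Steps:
v = -8 (v = -2 + (-5 + 4)*6 = -2 - 1*6 = -2 - 6 = -8)
Z = 32 (Z = -8*(-4) = 32)
v*Z + X(-1, P) = -8*32 + 3 = -256 + 3 = -253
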